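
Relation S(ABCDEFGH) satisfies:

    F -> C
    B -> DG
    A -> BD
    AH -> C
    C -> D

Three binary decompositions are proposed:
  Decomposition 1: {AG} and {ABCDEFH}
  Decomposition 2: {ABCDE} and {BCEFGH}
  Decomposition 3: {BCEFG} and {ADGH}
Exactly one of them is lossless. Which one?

Decomposition 1: common = {A}, closure = {ABDG} → lossless.
Decomposition 2: common = {BCE}, closure = {BCDEG} → lossy.
Decomposition 3: common = {G}, closure = {G} → lossy.

Decomposition 1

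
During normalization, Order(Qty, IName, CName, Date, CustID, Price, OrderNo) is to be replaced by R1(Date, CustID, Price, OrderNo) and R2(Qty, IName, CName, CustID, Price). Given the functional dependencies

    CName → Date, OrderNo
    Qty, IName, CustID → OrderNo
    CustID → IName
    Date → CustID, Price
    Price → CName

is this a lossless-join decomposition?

Common attributes: R1 ∩ R2 = {CustID, Price}.
Closure of {CustID, Price}: CustID → IName applies, adding IName; Price → CName applies, adding CName; CName → Date, OrderNo applies, adding Date, OrderNo. So (CustID, Price)⁺ = {IName, CName, Date, CustID, Price, OrderNo}.
This closure contains every attribute of R1, so R1 ∩ R2 → R1. The join is lossless.

Yes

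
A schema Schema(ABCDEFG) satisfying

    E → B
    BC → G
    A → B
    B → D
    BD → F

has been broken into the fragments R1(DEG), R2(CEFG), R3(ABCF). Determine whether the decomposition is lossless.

No

Chase test. Columns are ABCDEFG; row i has aⱼ where attribute j ∈ Ri, else bᵢⱼ.
Initial tableau (one row per fragment):
  row 1: b11 b12 b13 a4 a5 b16 a7
  row 2: b21 b22 a3 b24 a5 a6 a7
  row 3: a1 a2 a3 b34 b35 a6 b37
Rows 1 and 2 agree on E; apply E→B and equate their B entries.
Rows 1 and 2 agree on B; apply B→D and equate their D entries.
Rows 1 and 2 agree on BD; apply BD→F and equate their F entries.
No row becomes fully distinguished — the join is lossy.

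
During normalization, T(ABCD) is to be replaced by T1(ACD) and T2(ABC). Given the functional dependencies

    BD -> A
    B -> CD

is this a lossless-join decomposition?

No

Common attributes: T1 ∩ T2 = {AC}.
No dependency enlarges {AC}, so (AC)⁺ = {AC}.
The closure contains neither all of T1 = {ACD} nor all of T2 = {ABC}, so the common attributes are not a superkey of either fragment. The join is lossy.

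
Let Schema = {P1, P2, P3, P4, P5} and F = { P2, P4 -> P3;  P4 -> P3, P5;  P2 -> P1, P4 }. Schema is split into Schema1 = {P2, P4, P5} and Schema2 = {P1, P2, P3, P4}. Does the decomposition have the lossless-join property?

Yes

Common attributes: Schema1 ∩ Schema2 = {P2, P4}.
Closure of {P2, P4}: P2, P4 → P3 applies, adding P3; P4 → P3, P5 applies, adding P5; P2 → P1, P4 applies, adding P1. So (P2, P4)⁺ = {P1, P2, P3, P4, P5}.
This closure contains every attribute of Schema1, so Schema1 ∩ Schema2 → Schema1. The join is lossless.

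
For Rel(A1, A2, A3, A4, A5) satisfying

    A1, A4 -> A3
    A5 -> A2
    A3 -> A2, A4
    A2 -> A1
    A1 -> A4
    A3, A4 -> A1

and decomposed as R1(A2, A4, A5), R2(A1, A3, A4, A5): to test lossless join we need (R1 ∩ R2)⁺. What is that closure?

R1 ∩ R2 = {A4, A5}.
A5 → A2 applies, adding A2
A2 → A1 applies, adding A1
A1, A4 → A3 applies, adding A3
Closure: {A1, A2, A3, A4, A5}.

A1, A2, A3, A4, A5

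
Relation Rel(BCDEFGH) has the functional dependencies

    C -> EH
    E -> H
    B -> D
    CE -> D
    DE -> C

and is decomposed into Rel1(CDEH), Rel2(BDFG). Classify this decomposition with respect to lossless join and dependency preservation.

lossy but dependency-preserving

Lossless test: (D)⁺ = {D}, which is a superkey of neither fragment — lossy.
Dependency preservation: every FD's attributes lie within a single fragment, so each can be enforced locally — preserved.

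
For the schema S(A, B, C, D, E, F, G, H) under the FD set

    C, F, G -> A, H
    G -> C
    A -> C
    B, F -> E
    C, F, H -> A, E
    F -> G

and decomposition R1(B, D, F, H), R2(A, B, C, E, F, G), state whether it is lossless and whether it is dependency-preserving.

Lossless test: (B, F)⁺ = {A, B, C, E, F, G, H}, which contains all of one fragment — lossless.
Dependency preservation: C, F, G → A, H; C, F, H → A, E are not contained in any single fragment, but the restricted closure of each left-hand side across the fragments still reaches the right-hand side; the remaining FDs each lie inside some fragment. All dependencies are preserved.

lossless and dependency-preserving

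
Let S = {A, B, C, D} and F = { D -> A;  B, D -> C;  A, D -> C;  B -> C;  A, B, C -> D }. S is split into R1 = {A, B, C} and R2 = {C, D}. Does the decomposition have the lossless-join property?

No

Common attributes: R1 ∩ R2 = {C}.
No dependency enlarges {C}, so (C)⁺ = {C}.
The closure contains neither all of R1 = {A, B, C} nor all of R2 = {C, D}, so the common attributes are not a superkey of either fragment. The join is lossy.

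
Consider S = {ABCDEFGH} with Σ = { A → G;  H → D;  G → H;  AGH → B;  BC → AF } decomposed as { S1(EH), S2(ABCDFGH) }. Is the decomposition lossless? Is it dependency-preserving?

lossy but dependency-preserving

Lossless test: (H)⁺ = {DH}, which is a superkey of neither fragment — lossy.
Dependency preservation: every FD's attributes lie within a single fragment, so each can be enforced locally — preserved.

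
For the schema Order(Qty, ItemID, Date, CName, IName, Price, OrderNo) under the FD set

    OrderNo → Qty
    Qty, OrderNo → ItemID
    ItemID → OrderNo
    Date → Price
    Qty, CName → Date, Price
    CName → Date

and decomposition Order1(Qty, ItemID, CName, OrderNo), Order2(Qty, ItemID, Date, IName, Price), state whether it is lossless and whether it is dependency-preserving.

Lossless test: (Qty, ItemID)⁺ = {Qty, ItemID, OrderNo}, which is a superkey of neither fragment — lossy.
Dependency preservation: the restricted closure of {Qty, CName} across the fragments never reaches {Date, Price}, so Qty, CName → Date, Price cannot be enforced without a join — not preserved.

lossy and not dependency-preserving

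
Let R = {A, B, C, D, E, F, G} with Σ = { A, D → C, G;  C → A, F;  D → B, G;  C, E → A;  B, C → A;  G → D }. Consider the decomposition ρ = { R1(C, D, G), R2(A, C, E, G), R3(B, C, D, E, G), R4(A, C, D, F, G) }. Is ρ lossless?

Yes

Chase test. Columns are A, B, C, D, E, F, G; row i has aⱼ where attribute j ∈ Ri, else bᵢⱼ.
Initial tableau (one row per fragment):
  row 1: b11 b12 a3 a4 b15 b16 a7
  row 2: a1 b22 a3 b24 a5 b26 a7
  row 3: b31 a2 a3 a4 a5 b36 a7
  row 4: a1 b42 a3 a4 b45 a6 a7
Rows 1 and 2 agree on C; apply C→A, F and equate their A, F entries.
Rows 1 and 3 agree on C; apply C→A, F and equate their A, F entries.
Rows 1 and 4 agree on C; apply C→A, F and equate their A, F entries.
Rows 1 and 3 agree on D; apply D→B, G and equate their B, G entries.
Rows 1 and 4 agree on D; apply D→B, G and equate their B, G entries.
Rows 1 and 2 agree on G; apply G→D and equate their D entries.
Rows 1 and 2 agree on D; apply D→B, G and equate their B, G entries.
Row 2 is now all distinguished symbols — the join is lossless.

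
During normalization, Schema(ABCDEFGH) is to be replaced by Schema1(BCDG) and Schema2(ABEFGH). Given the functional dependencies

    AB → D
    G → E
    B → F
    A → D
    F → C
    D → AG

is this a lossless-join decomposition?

No

Common attributes: Schema1 ∩ Schema2 = {BG}.
Closure of {BG}: G → E applies, adding E; B → F applies, adding F; F → C applies, adding C. So (BG)⁺ = {BCEFG}.
The closure contains neither all of Schema1 = {BCDG} nor all of Schema2 = {ABEFGH}, so the common attributes are not a superkey of either fragment. The join is lossy.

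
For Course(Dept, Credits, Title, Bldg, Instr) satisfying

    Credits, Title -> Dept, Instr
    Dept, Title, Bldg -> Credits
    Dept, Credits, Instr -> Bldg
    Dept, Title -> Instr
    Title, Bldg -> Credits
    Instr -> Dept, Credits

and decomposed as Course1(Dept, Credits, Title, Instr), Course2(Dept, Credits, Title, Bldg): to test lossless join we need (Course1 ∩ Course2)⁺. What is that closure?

Course1 ∩ Course2 = {Dept, Credits, Title}.
Credits, Title → Dept, Instr applies, adding Instr
Dept, Credits, Instr → Bldg applies, adding Bldg
Closure: {Dept, Credits, Title, Bldg, Instr}.

Dept, Credits, Title, Bldg, Instr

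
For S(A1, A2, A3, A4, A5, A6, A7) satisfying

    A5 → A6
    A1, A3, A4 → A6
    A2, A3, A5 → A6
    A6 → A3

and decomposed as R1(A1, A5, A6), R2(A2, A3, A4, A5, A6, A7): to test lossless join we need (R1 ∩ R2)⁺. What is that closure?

A3, A5, A6

R1 ∩ R2 = {A5, A6}.
A6 → A3 applies, adding A3
Closure: {A3, A5, A6}.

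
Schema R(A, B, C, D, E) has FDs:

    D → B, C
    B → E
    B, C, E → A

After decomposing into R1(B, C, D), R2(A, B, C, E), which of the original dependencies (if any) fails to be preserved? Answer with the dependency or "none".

D → B, C lies within R1.
B → E lies within R2.
B, C, E → A lies within R2.
Every dependency is enforceable on the fragments, so the decomposition is dependency-preserving.

none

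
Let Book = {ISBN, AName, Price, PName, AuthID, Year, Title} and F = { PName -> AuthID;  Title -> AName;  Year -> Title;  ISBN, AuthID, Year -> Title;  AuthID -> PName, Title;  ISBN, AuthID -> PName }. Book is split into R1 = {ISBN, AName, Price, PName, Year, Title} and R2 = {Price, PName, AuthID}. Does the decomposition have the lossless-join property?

Yes

Common attributes: R1 ∩ R2 = {Price, PName}.
Closure of {Price, PName}: PName → AuthID applies, adding AuthID; AuthID → PName, Title applies, adding Title; Title → AName applies, adding AName. So (Price, PName)⁺ = {AName, Price, PName, AuthID, Title}.
This closure contains every attribute of R2, so R1 ∩ R2 → R2. The join is lossless.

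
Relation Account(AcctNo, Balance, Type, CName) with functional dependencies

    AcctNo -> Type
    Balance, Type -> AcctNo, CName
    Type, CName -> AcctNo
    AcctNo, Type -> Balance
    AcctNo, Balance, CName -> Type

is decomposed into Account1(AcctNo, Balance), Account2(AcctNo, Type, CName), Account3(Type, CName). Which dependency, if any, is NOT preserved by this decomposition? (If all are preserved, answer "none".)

Check Balance, Type → AcctNo, CName: no single fragment contains all of {AcctNo, Balance, Type, CName}, and the restricted closure of {Balance, Type} across the fragments never reaches {AcctNo, CName}.
AcctNo → Type is preserved.
Type, CName → AcctNo is preserved.
AcctNo, Type → Balance is preserved.
AcctNo, Balance, CName → Type is preserved.

Balance, Type -> AcctNo, CName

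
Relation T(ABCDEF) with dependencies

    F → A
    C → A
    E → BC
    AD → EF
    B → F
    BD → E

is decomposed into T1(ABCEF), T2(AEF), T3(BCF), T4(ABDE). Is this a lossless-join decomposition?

Chase test. Columns are ABCDEF; row i has aⱼ where attribute j ∈ Ti, else bᵢⱼ.
Initial tableau (one row per fragment):
  row 1: a1 a2 a3 b14 a5 a6
  row 2: a1 b22 b23 b24 a5 a6
  row 3: b31 a2 a3 b34 b35 a6
  row 4: a1 a2 b43 a4 a5 b46
Rows 1 and 3 agree on F; apply F→A and equate their A entries.
Rows 1 and 2 agree on E; apply E→BC and equate their BC entries.
Rows 1 and 4 agree on E; apply E→BC and equate their BC entries.
Rows 1 and 4 agree on B; apply B→F and equate their F entries.
Row 4 is now all distinguished symbols — the join is lossless.

Yes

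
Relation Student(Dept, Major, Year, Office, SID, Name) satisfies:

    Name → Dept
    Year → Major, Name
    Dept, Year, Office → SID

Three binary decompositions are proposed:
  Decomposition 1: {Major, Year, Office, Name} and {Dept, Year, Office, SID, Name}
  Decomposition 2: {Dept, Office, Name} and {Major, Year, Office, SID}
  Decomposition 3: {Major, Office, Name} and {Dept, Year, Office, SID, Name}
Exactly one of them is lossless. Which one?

Decomposition 1

Decomposition 1: common = {Year, Office, Name}, closure = {Dept, Major, Year, Office, SID, Name} → lossless.
Decomposition 2: common = {Office}, closure = {Office} → lossy.
Decomposition 3: common = {Office, Name}, closure = {Dept, Office, Name} → lossy.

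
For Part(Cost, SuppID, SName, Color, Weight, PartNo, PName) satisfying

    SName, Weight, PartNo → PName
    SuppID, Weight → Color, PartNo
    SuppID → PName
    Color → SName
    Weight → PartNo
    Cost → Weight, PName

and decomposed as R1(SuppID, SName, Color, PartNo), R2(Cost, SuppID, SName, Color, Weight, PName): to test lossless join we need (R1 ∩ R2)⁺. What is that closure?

SuppID, SName, Color, PName

R1 ∩ R2 = {SuppID, SName, Color}.
SuppID → PName applies, adding PName
Closure: {SuppID, SName, Color, PName}.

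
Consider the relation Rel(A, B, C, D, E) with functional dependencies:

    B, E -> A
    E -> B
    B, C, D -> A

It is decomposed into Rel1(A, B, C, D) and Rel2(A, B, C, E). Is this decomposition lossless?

No

Common attributes: Rel1 ∩ Rel2 = {A, B, C}.
No dependency enlarges {A, B, C}, so (A, B, C)⁺ = {A, B, C}.
The closure contains neither all of Rel1 = {A, B, C, D} nor all of Rel2 = {A, B, C, E}, so the common attributes are not a superkey of either fragment. The join is lossy.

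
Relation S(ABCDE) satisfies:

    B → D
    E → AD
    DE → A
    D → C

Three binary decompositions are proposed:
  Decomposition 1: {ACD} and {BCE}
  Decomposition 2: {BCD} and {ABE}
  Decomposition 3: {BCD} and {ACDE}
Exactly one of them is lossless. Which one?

Decomposition 1: common = {C}, closure = {C} → lossy.
Decomposition 2: common = {B}, closure = {BCD} → lossless.
Decomposition 3: common = {CD}, closure = {CD} → lossy.

Decomposition 2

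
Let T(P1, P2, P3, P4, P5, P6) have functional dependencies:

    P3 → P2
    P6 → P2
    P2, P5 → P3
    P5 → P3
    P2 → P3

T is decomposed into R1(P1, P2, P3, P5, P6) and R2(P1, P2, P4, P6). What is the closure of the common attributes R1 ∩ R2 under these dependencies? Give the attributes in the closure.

R1 ∩ R2 = {P1, P2, P6}.
P2 → P3 applies, adding P3
Closure: {P1, P2, P3, P6}.

P1, P2, P3, P6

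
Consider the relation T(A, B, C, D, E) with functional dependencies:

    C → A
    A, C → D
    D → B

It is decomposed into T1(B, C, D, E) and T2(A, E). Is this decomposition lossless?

No

Common attributes: T1 ∩ T2 = {E}.
No dependency enlarges {E}, so (E)⁺ = {E}.
The closure contains neither all of T1 = {B, C, D, E} nor all of T2 = {A, E}, so the common attributes are not a superkey of either fragment. The join is lossy.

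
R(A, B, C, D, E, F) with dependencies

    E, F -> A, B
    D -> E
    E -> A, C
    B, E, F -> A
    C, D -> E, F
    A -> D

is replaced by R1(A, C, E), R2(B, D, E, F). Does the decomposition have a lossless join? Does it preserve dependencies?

lossless and dependency-preserving

Lossless test: (E)⁺ = {A, B, C, D, E, F}, which contains all of one fragment — lossless.
Dependency preservation: E, F → A, B; B, E, F → A; C, D → E, F; A → D are not contained in any single fragment, but the restricted closure of each left-hand side across the fragments still reaches the right-hand side; the remaining FDs each lie inside some fragment. All dependencies are preserved.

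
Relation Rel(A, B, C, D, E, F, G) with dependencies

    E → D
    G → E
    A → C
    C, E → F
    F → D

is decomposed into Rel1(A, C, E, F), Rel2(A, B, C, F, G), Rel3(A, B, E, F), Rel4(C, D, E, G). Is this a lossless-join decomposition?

Yes

Chase test. Columns are A, B, C, D, E, F, G; row i has aⱼ where attribute j ∈ Reli, else bᵢⱼ.
Initial tableau (one row per fragment):
  row 1: a1 b12 a3 b14 a5 a6 b17
  row 2: a1 a2 a3 b24 b25 a6 a7
  row 3: a1 a2 b33 b34 a5 a6 b37
  row 4: b41 b42 a3 a4 a5 b46 a7
Rows 1 and 3 agree on E; apply E→D and equate their D entries.
Rows 1 and 4 agree on E; apply E→D and equate their D entries.
Rows 2 and 4 agree on G; apply G→E and equate their E entries.
Rows 1 and 3 agree on A; apply A→C and equate their C entries.
Rows 1 and 4 agree on C, E; apply C, E→F and equate their F entries.
Rows 1 and 2 agree on F; apply F→D and equate their D entries.
Row 2 is now all distinguished symbols — the join is lossless.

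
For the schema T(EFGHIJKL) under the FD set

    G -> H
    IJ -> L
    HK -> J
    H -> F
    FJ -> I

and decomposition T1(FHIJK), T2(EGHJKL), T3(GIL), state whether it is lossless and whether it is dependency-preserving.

lossless but not dependency-preserving

Lossless test (chase): Rows 2 and 3 agree on G; apply G→H and equate their H entries. Rows 1 and 2 agree on H; apply H→F and equate their F entries. Rows 1 and 3 agree on H; apply H→F and equate their F entries. Rows 1 and 2 agree on FJ; apply FJ→I and equate their I entries. Rows 1 and 2 agree on IJ; apply IJ→L and equate their L entries. Row 2 is now all distinguished symbols — the join is lossless.
Dependency preservation: the restricted closure of {IJ} across the fragments never reaches {L}, so IJ → L cannot be enforced without a join — not preserved.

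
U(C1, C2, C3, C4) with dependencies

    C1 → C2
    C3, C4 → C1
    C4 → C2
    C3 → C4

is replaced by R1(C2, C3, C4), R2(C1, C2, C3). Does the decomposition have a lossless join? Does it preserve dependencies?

Lossless test: (C2, C3)⁺ = {C1, C2, C3, C4}, which contains all of one fragment — lossless.
Dependency preservation: C3, C4 → C1 is not contained in any single fragment, but the restricted closure of its left-hand side across the fragments still reaches the right-hand side; the remaining FDs each lie inside some fragment. All dependencies are preserved.

lossless and dependency-preserving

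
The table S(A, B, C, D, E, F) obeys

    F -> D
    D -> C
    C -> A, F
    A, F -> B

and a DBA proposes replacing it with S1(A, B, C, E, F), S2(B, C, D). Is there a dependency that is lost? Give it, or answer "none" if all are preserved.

F → D: restricted closure across fragments reaches D.
D → C lies within S2.
C → A, F lies within S1.
A, F → B lies within S1.
Every dependency is enforceable on the fragments, so the decomposition is dependency-preserving.

none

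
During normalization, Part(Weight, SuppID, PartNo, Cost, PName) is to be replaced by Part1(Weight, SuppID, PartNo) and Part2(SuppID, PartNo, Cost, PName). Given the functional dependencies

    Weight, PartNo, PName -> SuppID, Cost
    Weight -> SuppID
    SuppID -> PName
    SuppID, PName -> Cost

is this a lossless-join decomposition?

Yes

Common attributes: Part1 ∩ Part2 = {SuppID, PartNo}.
Closure of {SuppID, PartNo}: SuppID → PName applies, adding PName; SuppID, PName → Cost applies, adding Cost. So (SuppID, PartNo)⁺ = {SuppID, PartNo, Cost, PName}.
This closure contains every attribute of Part2, so Part1 ∩ Part2 → Part2. The join is lossless.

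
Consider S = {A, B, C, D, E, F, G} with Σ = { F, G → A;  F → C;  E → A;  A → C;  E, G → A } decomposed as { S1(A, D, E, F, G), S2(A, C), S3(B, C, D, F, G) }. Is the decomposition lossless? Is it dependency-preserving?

Lossless test (chase): Rows 1 and 3 agree on F, G; apply F, G→A and equate their A entries. Rows 1 and 3 agree on F; apply F→C and equate their C entries. No row becomes fully distinguished — the join is lossy.
Dependency preservation: every FD's attributes lie within a single fragment, so each can be enforced locally — preserved.

lossy but dependency-preserving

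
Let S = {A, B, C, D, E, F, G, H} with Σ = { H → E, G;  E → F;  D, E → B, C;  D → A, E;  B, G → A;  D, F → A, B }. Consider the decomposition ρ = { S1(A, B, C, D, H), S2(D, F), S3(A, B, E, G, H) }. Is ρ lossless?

Chase test. Columns are A, B, C, D, E, F, G, H; row i has aⱼ where attribute j ∈ Si, else bᵢⱼ.
Initial tableau (one row per fragment):
  row 1: a1 a2 a3 a4 b15 b16 b17 a8
  row 2: b21 b22 b23 a4 b25 a6 b27 b28
  row 3: a1 a2 b33 b34 a5 b36 a7 a8
Rows 1 and 3 agree on H; apply H→E, G and equate their E, G entries.
Rows 1 and 3 agree on E; apply E→F and equate their F entries.
Rows 1 and 2 agree on D; apply D→A, E and equate their A, E entries.
Rows 1 and 2 agree on E; apply E→F and equate their F entries.
Rows 1 and 2 agree on D, E; apply D, E→B, C and equate their B, C entries.
Row 1 is now all distinguished symbols — the join is lossless.

Yes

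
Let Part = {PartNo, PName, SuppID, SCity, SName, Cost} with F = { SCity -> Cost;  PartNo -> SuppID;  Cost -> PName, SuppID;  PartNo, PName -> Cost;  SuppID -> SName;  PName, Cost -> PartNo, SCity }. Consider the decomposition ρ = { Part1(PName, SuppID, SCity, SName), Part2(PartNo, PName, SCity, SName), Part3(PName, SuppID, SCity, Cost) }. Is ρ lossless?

Chase test. Columns are PartNo, PName, SuppID, SCity, SName, Cost; row i has aⱼ where attribute j ∈ Parti, else bᵢⱼ.
Initial tableau (one row per fragment):
  row 1: b11 a2 a3 a4 a5 b16
  row 2: a1 a2 b23 a4 a5 b26
  row 3: b31 a2 a3 a4 b35 a6
Rows 1 and 2 agree on SCity; apply SCity→Cost and equate their Cost entries.
Rows 1 and 3 agree on SCity; apply SCity→Cost and equate their Cost entries.
Rows 1 and 2 agree on Cost; apply Cost→PName, SuppID and equate their PName, SuppID entries.
Rows 1 and 3 agree on SuppID; apply SuppID→SName and equate their SName entries.
Rows 1 and 2 agree on PName, Cost; apply PName, Cost→PartNo, SCity and equate their PartNo, SCity entries.
Rows 1 and 3 agree on PName, Cost; apply PName, Cost→PartNo, SCity and equate their PartNo, SCity entries.
Row 1 is now all distinguished symbols — the join is lossless.

Yes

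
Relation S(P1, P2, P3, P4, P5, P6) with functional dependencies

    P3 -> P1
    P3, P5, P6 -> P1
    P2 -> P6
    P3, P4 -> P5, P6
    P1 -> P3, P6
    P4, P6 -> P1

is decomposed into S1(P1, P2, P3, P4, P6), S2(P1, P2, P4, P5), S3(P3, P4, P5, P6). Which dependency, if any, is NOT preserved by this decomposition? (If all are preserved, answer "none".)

none

P3 → P1 lies within S1.
P3, P5, P6 → P1: restricted closure across fragments reaches P1.
P2 → P6 lies within S1.
P3, P4 → P5, P6 lies within S3.
P1 → P3, P6 lies within S1.
P4, P6 → P1 lies within S1.
Every dependency is enforceable on the fragments, so the decomposition is dependency-preserving.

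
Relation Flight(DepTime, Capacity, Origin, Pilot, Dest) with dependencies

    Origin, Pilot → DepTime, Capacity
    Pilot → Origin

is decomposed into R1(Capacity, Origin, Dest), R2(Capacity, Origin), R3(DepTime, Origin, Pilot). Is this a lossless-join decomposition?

Chase test. Columns are DepTime, Capacity, Origin, Pilot, Dest; row i has aⱼ where attribute j ∈ Ri, else bᵢⱼ.
Initial tableau (one row per fragment):
  row 1: b11 a2 a3 b14 a5
  row 2: b21 a2 a3 b24 b25
  row 3: a1 b32 a3 a4 b35
No row becomes fully distinguished — the join is lossy.

No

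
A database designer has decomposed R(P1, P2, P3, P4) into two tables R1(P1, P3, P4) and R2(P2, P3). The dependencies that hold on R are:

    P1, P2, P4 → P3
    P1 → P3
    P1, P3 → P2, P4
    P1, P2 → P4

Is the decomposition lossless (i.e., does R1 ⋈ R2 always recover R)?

No

Common attributes: R1 ∩ R2 = {P3}.
No dependency enlarges {P3}, so (P3)⁺ = {P3}.
The closure contains neither all of R1 = {P1, P3, P4} nor all of R2 = {P2, P3}, so the common attributes are not a superkey of either fragment. The join is lossy.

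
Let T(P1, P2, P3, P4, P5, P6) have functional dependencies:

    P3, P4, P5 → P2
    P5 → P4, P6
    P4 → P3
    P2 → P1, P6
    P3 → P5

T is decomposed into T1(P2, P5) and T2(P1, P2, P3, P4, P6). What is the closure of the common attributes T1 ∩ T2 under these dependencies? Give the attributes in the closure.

P1, P2, P6

T1 ∩ T2 = {P2}.
P2 → P1, P6 applies, adding P1, P6
Closure: {P1, P2, P6}.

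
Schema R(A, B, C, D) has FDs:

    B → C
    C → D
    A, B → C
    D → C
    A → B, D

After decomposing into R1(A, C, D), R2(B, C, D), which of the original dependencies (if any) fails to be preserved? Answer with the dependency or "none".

A → B, D

Check A → B, D: no single fragment contains all of {A, B, D}, and the restricted closure of {A} across the fragments never reaches {B, D}.
B → C is preserved.
C → D is preserved.
A, B → C is preserved.
D → C is preserved.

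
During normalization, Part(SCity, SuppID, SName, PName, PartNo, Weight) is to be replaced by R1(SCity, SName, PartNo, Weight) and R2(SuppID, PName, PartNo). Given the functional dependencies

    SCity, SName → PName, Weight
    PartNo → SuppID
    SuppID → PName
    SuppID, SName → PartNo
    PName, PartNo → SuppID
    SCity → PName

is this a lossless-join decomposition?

Common attributes: R1 ∩ R2 = {PartNo}.
Closure of {PartNo}: PartNo → SuppID applies, adding SuppID; SuppID → PName applies, adding PName. So (PartNo)⁺ = {SuppID, PName, PartNo}.
This closure contains every attribute of R2, so R1 ∩ R2 → R2. The join is lossless.

Yes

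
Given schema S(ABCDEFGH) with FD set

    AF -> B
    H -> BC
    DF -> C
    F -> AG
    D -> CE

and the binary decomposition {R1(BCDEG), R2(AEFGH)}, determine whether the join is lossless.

Common attributes: R1 ∩ R2 = {EG}.
No dependency enlarges {EG}, so (EG)⁺ = {EG}.
The closure contains neither all of R1 = {BCDEG} nor all of R2 = {AEFGH}, so the common attributes are not a superkey of either fragment. The join is lossy.

No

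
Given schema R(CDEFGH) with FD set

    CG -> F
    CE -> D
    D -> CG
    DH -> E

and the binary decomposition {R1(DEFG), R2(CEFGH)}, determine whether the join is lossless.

No

Common attributes: R1 ∩ R2 = {EFG}.
No dependency enlarges {EFG}, so (EFG)⁺ = {EFG}.
The closure contains neither all of R1 = {DEFG} nor all of R2 = {CEFGH}, so the common attributes are not a superkey of either fragment. The join is lossy.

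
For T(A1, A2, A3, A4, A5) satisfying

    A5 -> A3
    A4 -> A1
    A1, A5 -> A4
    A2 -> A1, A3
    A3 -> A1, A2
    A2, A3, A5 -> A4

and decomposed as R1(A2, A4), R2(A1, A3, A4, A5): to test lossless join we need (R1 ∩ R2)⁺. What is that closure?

A1, A4

R1 ∩ R2 = {A4}.
A4 → A1 applies, adding A1
Closure: {A1, A4}.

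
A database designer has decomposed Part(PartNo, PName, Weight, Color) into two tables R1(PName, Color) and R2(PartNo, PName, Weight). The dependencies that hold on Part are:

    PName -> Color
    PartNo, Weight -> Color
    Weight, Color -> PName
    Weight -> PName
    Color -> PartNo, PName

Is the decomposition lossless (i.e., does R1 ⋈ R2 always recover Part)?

Yes

Common attributes: R1 ∩ R2 = {PName}.
Closure of {PName}: PName → Color applies, adding Color; Color → PartNo, PName applies, adding PartNo. So (PName)⁺ = {PartNo, PName, Color}.
This closure contains every attribute of R1, so R1 ∩ R2 → R1. The join is lossless.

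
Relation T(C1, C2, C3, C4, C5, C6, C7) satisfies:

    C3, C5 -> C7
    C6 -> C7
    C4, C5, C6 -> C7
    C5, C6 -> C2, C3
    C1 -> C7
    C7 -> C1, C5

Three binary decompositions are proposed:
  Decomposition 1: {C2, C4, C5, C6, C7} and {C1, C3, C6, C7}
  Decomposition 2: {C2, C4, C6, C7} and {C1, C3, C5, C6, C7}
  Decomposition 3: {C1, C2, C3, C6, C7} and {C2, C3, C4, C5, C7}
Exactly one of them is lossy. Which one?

Decomposition 3

Decomposition 1: common = {C6, C7}, closure = {C1, C2, C3, C5, C6, C7} → lossless.
Decomposition 2: common = {C6, C7}, closure = {C1, C2, C3, C5, C6, C7} → lossless.
Decomposition 3: common = {C2, C3, C7}, closure = {C1, C2, C3, C5, C7} → lossy.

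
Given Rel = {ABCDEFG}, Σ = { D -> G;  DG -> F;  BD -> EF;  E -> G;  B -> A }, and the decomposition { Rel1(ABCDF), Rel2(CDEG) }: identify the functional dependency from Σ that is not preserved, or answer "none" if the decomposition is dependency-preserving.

Check BD → EF: no single fragment contains all of {BDEF}, and the restricted closure of {BD} across the fragments never reaches {EF}.
D → G is preserved.
DG → F is preserved.
E → G is preserved.
B → A is preserved.

BD -> EF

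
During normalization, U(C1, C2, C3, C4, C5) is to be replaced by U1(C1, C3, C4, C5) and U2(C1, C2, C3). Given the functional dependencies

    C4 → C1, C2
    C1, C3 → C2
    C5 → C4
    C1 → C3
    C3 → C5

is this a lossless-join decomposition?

Common attributes: U1 ∩ U2 = {C1, C3}.
Closure of {C1, C3}: C1, C3 → C2 applies, adding C2; C3 → C5 applies, adding C5; C5 → C4 applies, adding C4. So (C1, C3)⁺ = {C1, C2, C3, C4, C5}.
This closure contains every attribute of U1, so U1 ∩ U2 → U1. The join is lossless.

Yes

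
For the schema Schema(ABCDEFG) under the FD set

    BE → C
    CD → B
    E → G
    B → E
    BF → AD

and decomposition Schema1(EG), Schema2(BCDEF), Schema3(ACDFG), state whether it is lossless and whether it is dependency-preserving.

lossless and dependency-preserving

Lossless test (chase): Rows 2 and 3 agree on CD; apply CD→B and equate their B entries. Rows 1 and 2 agree on E; apply E→G and equate their G entries. Rows 2 and 3 agree on B; apply B→E and equate their E entries. Rows 2 and 3 agree on BF; apply BF→AD and equate their AD entries. Row 2 is now all distinguished symbols — the join is lossless.
Dependency preservation: BF → AD is not contained in any single fragment, but the restricted closure of its left-hand side across the fragments still reaches the right-hand side; the remaining FDs each lie inside some fragment. All dependencies are preserved.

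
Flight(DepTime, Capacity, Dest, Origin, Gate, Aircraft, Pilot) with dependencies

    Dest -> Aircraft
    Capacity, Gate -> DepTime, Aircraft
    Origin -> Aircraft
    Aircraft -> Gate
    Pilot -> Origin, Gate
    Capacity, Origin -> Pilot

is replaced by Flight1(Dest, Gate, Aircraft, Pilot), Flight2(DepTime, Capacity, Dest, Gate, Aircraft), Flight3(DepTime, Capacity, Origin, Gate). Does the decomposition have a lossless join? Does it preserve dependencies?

lossy and not dependency-preserving

Lossless test (chase): Rows 2 and 3 agree on Capacity, Gate; apply Capacity, Gate→DepTime, Aircraft and equate their DepTime, Aircraft entries. No row becomes fully distinguished — the join is lossy.
Dependency preservation: the restricted closure of {Origin} across the fragments never reaches {Aircraft}, so Origin → Aircraft cannot be enforced without a join — not preserved.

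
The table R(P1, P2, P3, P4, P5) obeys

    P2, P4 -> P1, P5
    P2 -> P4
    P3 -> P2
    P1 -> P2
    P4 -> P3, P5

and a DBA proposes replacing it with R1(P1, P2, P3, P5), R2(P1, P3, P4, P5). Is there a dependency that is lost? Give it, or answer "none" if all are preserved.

P2, P4 → P1, P5: restricted closure across fragments reaches P1, P5.
P2 → P4: restricted closure across fragments reaches P4.
P3 → P2 lies within R1.
P1 → P2 lies within R1.
P4 → P3, P5 lies within R2.
Every dependency is enforceable on the fragments, so the decomposition is dependency-preserving.

none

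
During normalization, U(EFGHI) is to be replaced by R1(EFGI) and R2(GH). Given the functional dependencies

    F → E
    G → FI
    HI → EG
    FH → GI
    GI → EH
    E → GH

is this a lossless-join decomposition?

Common attributes: R1 ∩ R2 = {G}.
Closure of {G}: G → FI applies, adding FI; GI → EH applies, adding EH. So (G)⁺ = {EFGHI}.
This closure contains every attribute of R1, so R1 ∩ R2 → R1. The join is lossless.

Yes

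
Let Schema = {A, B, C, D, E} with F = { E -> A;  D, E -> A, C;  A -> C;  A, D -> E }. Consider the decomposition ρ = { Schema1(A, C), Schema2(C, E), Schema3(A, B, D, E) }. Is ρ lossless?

Chase test. Columns are A, B, C, D, E; row i has aⱼ where attribute j ∈ Schemai, else bᵢⱼ.
Initial tableau (one row per fragment):
  row 1: a1 b12 a3 b14 b15
  row 2: b21 b22 a3 b24 a5
  row 3: a1 a2 b33 a4 a5
Rows 2 and 3 agree on E; apply E→A and equate their A entries.
Rows 1 and 3 agree on A; apply A→C and equate their C entries.
Row 3 is now all distinguished symbols — the join is lossless.

Yes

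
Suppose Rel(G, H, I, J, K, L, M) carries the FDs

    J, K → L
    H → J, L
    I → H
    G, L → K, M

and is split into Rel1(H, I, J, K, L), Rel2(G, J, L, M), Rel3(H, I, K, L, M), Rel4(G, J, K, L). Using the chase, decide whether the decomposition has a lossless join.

No

Chase test. Columns are G, H, I, J, K, L, M; row i has aⱼ where attribute j ∈ Reli, else bᵢⱼ.
Initial tableau (one row per fragment):
  row 1: b11 a2 a3 a4 a5 a6 b17
  row 2: a1 b22 b23 a4 b25 a6 a7
  row 3: b31 a2 a3 b34 a5 a6 a7
  row 4: a1 b42 b43 a4 a5 a6 b47
Rows 1 and 3 agree on H; apply H→J, L and equate their J, L entries.
Rows 2 and 4 agree on G, L; apply G, L→K, M and equate their K, M entries.
No row becomes fully distinguished — the join is lossy.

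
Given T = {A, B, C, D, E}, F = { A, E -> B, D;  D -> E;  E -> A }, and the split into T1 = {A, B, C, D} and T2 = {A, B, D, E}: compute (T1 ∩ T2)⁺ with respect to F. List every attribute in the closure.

A, B, D, E

T1 ∩ T2 = {A, B, D}.
D → E applies, adding E
Closure: {A, B, D, E}.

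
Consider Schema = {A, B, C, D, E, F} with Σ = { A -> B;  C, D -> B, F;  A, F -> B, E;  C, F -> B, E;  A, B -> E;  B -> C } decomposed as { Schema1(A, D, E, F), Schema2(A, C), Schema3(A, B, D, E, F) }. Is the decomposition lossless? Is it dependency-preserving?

Lossless test (chase): Rows 1 and 2 agree on A; apply A→B and equate their B entries. Rows 1 and 3 agree on A; apply A→B and equate their B entries. Rows 1 and 2 agree on A, B; apply A, B→E and equate their E entries. Rows 1 and 2 agree on B; apply B→C and equate their C entries. Rows 1 and 3 agree on B; apply B→C and equate their C entries. Row 1 is now all distinguished symbols — the join is lossless.
Dependency preservation: the restricted closure of {C, D} across the fragments never reaches {B, F}, so C, D → B, F cannot be enforced without a join — not preserved.

lossless but not dependency-preserving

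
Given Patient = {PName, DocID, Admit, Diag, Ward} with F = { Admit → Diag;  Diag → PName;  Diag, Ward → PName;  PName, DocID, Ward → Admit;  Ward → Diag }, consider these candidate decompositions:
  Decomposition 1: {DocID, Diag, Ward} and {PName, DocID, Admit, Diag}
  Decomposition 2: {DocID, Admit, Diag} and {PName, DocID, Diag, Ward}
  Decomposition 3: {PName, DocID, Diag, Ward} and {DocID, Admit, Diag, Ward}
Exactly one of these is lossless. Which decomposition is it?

Decomposition 1: common = {DocID, Diag}, closure = {PName, DocID, Diag} → lossy.
Decomposition 2: common = {DocID, Diag}, closure = {PName, DocID, Diag} → lossy.
Decomposition 3: common = {DocID, Diag, Ward}, closure = {PName, DocID, Admit, Diag, Ward} → lossless.

Decomposition 3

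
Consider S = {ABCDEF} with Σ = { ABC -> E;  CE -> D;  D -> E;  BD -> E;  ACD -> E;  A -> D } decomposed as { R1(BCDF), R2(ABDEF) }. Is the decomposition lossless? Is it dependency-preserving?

lossy and not dependency-preserving

Lossless test: (BDF)⁺ = {BDEF}, which is a superkey of neither fragment — lossy.
Dependency preservation: the restricted closure of {CE} across the fragments never reaches {D}, so CE → D cannot be enforced without a join — not preserved.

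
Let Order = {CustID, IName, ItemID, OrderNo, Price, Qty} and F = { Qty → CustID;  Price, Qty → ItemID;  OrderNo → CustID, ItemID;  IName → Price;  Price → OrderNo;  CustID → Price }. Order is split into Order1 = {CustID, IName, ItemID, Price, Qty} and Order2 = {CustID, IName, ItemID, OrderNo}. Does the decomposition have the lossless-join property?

Yes

Common attributes: Order1 ∩ Order2 = {CustID, IName, ItemID}.
Closure of {CustID, IName, ItemID}: IName → Price applies, adding Price; Price → OrderNo applies, adding OrderNo. So (CustID, IName, ItemID)⁺ = {CustID, IName, ItemID, OrderNo, Price}.
This closure contains every attribute of Order2, so Order1 ∩ Order2 → Order2. The join is lossless.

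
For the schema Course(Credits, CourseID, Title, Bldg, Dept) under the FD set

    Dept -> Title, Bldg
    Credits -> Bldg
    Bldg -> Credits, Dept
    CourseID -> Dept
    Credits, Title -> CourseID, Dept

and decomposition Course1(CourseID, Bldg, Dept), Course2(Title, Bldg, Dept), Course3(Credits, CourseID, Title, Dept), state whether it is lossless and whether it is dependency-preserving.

Lossless test (chase): Rows 1 and 2 agree on Dept; apply Dept→Title, Bldg and equate their Title, Bldg entries. Rows 1 and 3 agree on Dept; apply Dept→Title, Bldg and equate their Title, Bldg entries. Rows 1 and 2 agree on Bldg; apply Bldg→Credits, Dept and equate their Credits, Dept entries. Rows 1 and 3 agree on Bldg; apply Bldg→Credits, Dept and equate their Credits, Dept entries. Rows 1 and 2 agree on Credits, Title; apply Credits, Title→CourseID, Dept and equate their CourseID, Dept entries. Row 1 is now all distinguished symbols — the join is lossless.
Dependency preservation: Credits → Bldg; Bldg → Credits, Dept are not contained in any single fragment, but the restricted closure of each left-hand side across the fragments still reaches the right-hand side; the remaining FDs each lie inside some fragment. All dependencies are preserved.

lossless and dependency-preserving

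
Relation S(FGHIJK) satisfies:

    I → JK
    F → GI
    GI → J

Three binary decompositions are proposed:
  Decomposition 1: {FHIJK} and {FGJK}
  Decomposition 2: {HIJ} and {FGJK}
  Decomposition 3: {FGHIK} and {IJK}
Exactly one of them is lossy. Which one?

Decomposition 1: common = {FJK}, closure = {FGIJK} → lossless.
Decomposition 2: common = {J}, closure = {J} → lossy.
Decomposition 3: common = {IK}, closure = {IJK} → lossless.

Decomposition 2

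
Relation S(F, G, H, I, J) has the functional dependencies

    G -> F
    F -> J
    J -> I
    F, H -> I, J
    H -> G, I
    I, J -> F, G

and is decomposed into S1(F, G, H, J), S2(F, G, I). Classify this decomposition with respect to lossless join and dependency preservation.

Lossless test: (F, G)⁺ = {F, G, I, J}, which contains all of one fragment — lossless.
Dependency preservation: J → I; F, H → I, J; H → G, I; I, J → F, G are not contained in any single fragment, but the restricted closure of each left-hand side across the fragments still reaches the right-hand side; the remaining FDs each lie inside some fragment. All dependencies are preserved.

lossless and dependency-preserving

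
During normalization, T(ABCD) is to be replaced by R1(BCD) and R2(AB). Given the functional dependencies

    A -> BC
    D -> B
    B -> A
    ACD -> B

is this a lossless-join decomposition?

Yes

Common attributes: R1 ∩ R2 = {B}.
Closure of {B}: B → A applies, adding A; A → BC applies, adding C. So (B)⁺ = {ABC}.
This closure contains every attribute of R2, so R1 ∩ R2 → R2. The join is lossless.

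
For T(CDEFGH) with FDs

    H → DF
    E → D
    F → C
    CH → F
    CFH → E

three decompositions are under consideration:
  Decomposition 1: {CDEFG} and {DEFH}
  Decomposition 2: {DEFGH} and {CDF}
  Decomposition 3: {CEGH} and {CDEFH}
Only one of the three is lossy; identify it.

Decomposition 1

Decomposition 1: common = {DEF}, closure = {CDEF} → lossy.
Decomposition 2: common = {DF}, closure = {CDF} → lossless.
Decomposition 3: common = {CEH}, closure = {CDEFH} → lossless.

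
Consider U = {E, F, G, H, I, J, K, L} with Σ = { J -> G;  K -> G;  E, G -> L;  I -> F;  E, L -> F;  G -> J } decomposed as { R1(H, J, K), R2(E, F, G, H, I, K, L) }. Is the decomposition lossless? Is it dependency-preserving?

Lossless test: (H, K)⁺ = {G, H, J, K}, which contains all of one fragment — lossless.
Dependency preservation: the restricted closure of {J} across the fragments never reaches {G}, so J → G cannot be enforced without a join — not preserved.

lossless but not dependency-preserving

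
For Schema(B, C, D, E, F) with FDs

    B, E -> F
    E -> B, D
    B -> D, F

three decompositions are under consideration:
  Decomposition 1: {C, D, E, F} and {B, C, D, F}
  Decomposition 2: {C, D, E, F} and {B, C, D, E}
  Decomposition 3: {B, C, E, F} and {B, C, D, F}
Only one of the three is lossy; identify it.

Decomposition 1

Decomposition 1: common = {C, D, F}, closure = {C, D, F} → lossy.
Decomposition 2: common = {C, D, E}, closure = {B, C, D, E, F} → lossless.
Decomposition 3: common = {B, C, F}, closure = {B, C, D, F} → lossless.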